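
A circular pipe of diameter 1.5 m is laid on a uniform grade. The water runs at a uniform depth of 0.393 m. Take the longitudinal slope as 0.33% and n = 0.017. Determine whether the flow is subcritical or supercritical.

For a circular section of diameter D = 1.5 m at depth y = 0.393 m, the central angle is θ = 2 arccos(1 − 2y/D) = 2.149 rad. Then A = (D²/8)(θ − sin θ) = 0.369 m² and P = Dθ/2 = 1.612 m.
Hydraulic radius R = A/P = 0.369/1.612 = 0.2289 m.
V = (1/n) R^(2/3) √S = (1/0.017) × 0.2289^(2/3) × √0.0033 = 1.265 m/s. Hydraulic depth D_h = A/T = 0.369/1.319 = 0.2798 m.
Froude number Fr = V/√(g·D_h) = 1.265/√(9.81×0.2798) = 0.763, which is less than 1, so the flow is subcritical.

subcritical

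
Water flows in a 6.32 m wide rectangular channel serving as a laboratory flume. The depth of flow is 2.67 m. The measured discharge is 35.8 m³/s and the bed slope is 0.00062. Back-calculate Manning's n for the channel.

Flow area A = b·y = 6.32 × 2.67 = 16.87 m². Wetted perimeter P = b + 2y = 6.32 + 2×2.67 = 11.66 m.
Hydraulic radius R = A/P = 16.87/11.66 = 1.447 m.
Rearranging Manning's equation: n = (1/Q) A R^(2/3) S^(1/2) = (1/35.8) × 16.87 × 1.447^(2/3) × √0.00062 = 0.015.

n = 0.015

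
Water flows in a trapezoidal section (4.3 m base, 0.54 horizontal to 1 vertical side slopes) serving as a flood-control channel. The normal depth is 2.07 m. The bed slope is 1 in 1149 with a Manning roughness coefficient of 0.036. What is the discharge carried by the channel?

With bottom width b = 4.3 m and side slope z = 0.54: A = (b + zy)y = (4.3 + 0.54×2.07)×2.07 = 11.21 m²; P = b + 2y√(1+z²) = 4.3 + 2×2.07×1.136 = 9.005 m.
Hydraulic radius R = A/P = 11.21/9.005 = 1.245 m.
Manning's equation: Q = (1/n) A R^(2/3) S^(1/2) = (1/0.036) × 11.21 × 1.245^(2/3) × 0.0008703^(1/2) = 10.6 m³/s.

Q = 10.6 m³/s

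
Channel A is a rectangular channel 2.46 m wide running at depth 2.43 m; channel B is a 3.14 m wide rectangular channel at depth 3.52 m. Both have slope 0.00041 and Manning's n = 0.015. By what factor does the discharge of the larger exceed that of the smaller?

2.24

Channel A: Flow area A = b·y = 2.46 × 2.43 = 5.978 m². Wetted perimeter P = b + 2y = 2.46 + 2×2.43 = 7.32 m. Hydraulic radius R = A/P = 5.978/7.32 = 0.8166 m. Q_A = (1/0.015)·5.978·0.8166^(2/3)·√0.00041 = 7.05 m³/s.
Channel B: Flow area A = b·y = 3.14 × 3.52 = 11.05 m². Wetted perimeter P = b + 2y = 3.14 + 2×3.52 = 10.18 m. Hydraulic radius R = A/P = 11.05/10.18 = 1.086 m. Q_B = (1/0.015)·11.05·1.086^(2/3)·√0.00041 = 15.76 m³/s.
The larger discharge is 15.76 m³/s and the smaller is 7.05 m³/s; the ratio is 2.24.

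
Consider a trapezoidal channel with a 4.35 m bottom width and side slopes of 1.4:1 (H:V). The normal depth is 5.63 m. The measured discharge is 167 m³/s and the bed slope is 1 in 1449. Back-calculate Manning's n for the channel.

n = 0.022

With bottom width b = 4.35 m and side slope z = 1.4: A = (b + zy)y = (4.35 + 1.4×5.63)×5.63 = 68.87 m²; P = b + 2y√(1+z²) = 4.35 + 2×5.63×1.72 = 23.72 m.
Hydraulic radius R = A/P = 68.87/23.72 = 2.903 m.
Rearranging Manning's equation: n = (1/Q) A R^(2/3) S^(1/2) = (1/167) × 68.87 × 2.903^(2/3) × √0.0006901 = 0.022.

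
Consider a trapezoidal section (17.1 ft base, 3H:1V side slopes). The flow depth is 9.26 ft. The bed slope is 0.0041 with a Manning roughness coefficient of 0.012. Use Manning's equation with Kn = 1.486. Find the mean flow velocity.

With bottom width b = 17.1 ft and side slope z = 3: A = (b + zy)y = (17.1 + 3×9.26)×9.26 = 415.6 ft²; P = b + 2y√(1+z²) = 17.1 + 2×9.26×3.162 = 75.67 ft.
Hydraulic radius R = A/P = 415.6/75.67 = 5.492 ft.
From Manning's equation, V = (1.486/n) R^(2/3) S^(1/2) = (1.486/0.012) × 5.492^(2/3) × 0.0041^(1/2) = 24.7 ft/s.

V = 24.7 ft/s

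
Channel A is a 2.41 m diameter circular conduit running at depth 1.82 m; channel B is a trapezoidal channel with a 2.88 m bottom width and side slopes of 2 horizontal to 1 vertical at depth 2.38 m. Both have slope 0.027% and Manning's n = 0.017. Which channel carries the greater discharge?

channel B

Channel A: For a circular section of diameter D = 2.41 m at depth y = 1.82 m, the central angle is θ = 2 arccos(1 − 2y/D) = 4.213 rad. Then A = (D²/8)(θ − sin θ) = 3.696 m² and P = Dθ/2 = 5.076 m. Hydraulic radius R = A/P = 3.696/5.076 = 0.728 m. Q_A = (1/0.017)·3.696·0.728^(2/3)·√0.00027 = 2.891 m³/s.
Channel B: With bottom width b = 2.88 m and side slope z = 2: A = (b + zy)y = (2.88 + 2×2.38)×2.38 = 18.18 m²; P = b + 2y√(1+z²) = 2.88 + 2×2.38×2.236 = 13.52 m. Hydraulic radius R = A/P = 18.18/13.52 = 1.345 m. Q_B = (1/0.017)·18.18·1.345^(2/3)·√0.00027 = 21.41 m³/s.
Q_A = 2.891 m³/s vs Q_B = 21.41 m³/s, so channel B carries more.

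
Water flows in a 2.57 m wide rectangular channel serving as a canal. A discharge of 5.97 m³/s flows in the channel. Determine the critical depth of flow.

For a rectangular channel, critical depth y_c = (q²/g)^(1/3) where q = Q/b = 5.97/2.57 = 2.323 m²/s.
So y_c = (2.323²/9.81)^(1/3) = 0.819 m.

y_c = 0.819 m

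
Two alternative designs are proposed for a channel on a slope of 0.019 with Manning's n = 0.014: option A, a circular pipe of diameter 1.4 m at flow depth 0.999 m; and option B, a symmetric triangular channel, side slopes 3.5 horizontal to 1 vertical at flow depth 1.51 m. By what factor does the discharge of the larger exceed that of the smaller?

Channel A: For a circular section of diameter D = 1.4 m at depth y = 0.999 m, the central angle is θ = 2 arccos(1 − 2y/D) = 4.024 rad. Then A = (D²/8)(θ − sin θ) = 1.175 m² and P = Dθ/2 = 2.817 m. Hydraulic radius R = A/P = 1.175/2.817 = 0.4172 m. Q_A = (1/0.014)·1.175·0.4172^(2/3)·√0.019 = 6.46 m³/s.
Channel B: For a triangular section with side slope z = 3.5: A = zy² = 3.5×1.51² = 7.98 m²; P = 2y√(1+z²) = 2×1.51×3.64 = 10.99 m. Hydraulic radius R = A/P = 7.98/10.99 = 0.726 m. Q_B = (1/0.014)·7.98·0.726^(2/3)·√0.019 = 63.47 m³/s.
The larger discharge is 63.47 m³/s and the smaller is 6.46 m³/s; the ratio is 9.82.

9.82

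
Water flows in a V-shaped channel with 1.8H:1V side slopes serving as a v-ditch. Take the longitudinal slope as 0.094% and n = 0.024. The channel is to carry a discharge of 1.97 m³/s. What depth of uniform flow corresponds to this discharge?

y_n = 1.16 m

Manning's equation rearranged: A R^(2/3) = nQ / (1·√S) = 0.024 × 1.97 / (√0.00094) = 1.542.
Trying y = 1.26 m: A R^(2/3) = 1.92 — over.
Trying y = 0.868 m: A R^(2/3) = 0.7107 — short.
Trying y = 1.16 m: A R^(2/3) = 1.54 — matches.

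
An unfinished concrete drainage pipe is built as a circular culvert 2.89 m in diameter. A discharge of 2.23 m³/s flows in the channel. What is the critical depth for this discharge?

y_c = 0.634 m

At critical depth, Q² T / (g A³) = 1, i.e. A³/T = Q²/g = 2.23²/9.81 = 0.5069.
At y = 0.525 m: A³/T = 0.2417 — low.
At y = 0.634 m: A³/T = 0.506 — close enough.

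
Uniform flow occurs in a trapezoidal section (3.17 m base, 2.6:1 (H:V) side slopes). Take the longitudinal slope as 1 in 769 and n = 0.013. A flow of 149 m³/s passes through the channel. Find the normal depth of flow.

Manning's equation rearranged: A R^(2/3) = nQ / (1·√S) = 0.013 × 149 / (√0.0013) = 53.71.
At y = 2.54 m: A R^(2/3) = 31.56 — short.
At y = 3.21 m: A R^(2/3) = 53.8 — ≈ 53.71.

y_n = 3.21 m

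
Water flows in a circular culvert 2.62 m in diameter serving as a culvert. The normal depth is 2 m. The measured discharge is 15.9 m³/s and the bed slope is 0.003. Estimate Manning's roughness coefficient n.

n = 0.013

For a circular section of diameter D = 2.62 m at depth y = 2 m, the central angle is θ = 2 arccos(1 − 2y/D) = 4.251 rad. Then A = (D²/8)(θ − sin θ) = 4.416 m² and P = Dθ/2 = 5.569 m.
Hydraulic radius R = A/P = 4.416/5.569 = 0.793 m.
Rearranging Manning's equation: n = (1/Q) A R^(2/3) S^(1/2) = (1/15.9) × 4.416 × 0.793^(2/3) × √0.003 = 0.013.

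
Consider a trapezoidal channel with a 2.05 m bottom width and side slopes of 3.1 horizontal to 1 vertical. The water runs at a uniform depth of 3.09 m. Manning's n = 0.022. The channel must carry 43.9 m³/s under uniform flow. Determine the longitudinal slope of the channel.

With bottom width b = 2.05 m and side slope z = 3.1: A = (b + zy)y = (2.05 + 3.1×3.09)×3.09 = 35.93 m²; P = b + 2y√(1+z²) = 2.05 + 2×3.09×3.257 = 22.18 m.
Hydraulic radius R = A/P = 35.93/22.18 = 1.62 m.
From Manning's equation, S = [nQ / (1 A R^(2/3))]² = [0.022 × 43.9 / (1 × 35.93 × 1.62^(2/3))]² = 0.00038.

S = 0.00038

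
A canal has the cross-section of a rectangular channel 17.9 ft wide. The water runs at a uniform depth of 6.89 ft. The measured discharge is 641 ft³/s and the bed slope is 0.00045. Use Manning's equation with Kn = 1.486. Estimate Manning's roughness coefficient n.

n = 0.015

Flow area A = b·y = 17.9 × 6.89 = 123.3 ft². Wetted perimeter P = b + 2y = 17.9 + 2×6.89 = 31.68 ft.
Hydraulic radius R = A/P = 123.3/31.68 = 3.893 ft.
Rearranging Manning's equation: n = (1.486/Q) A R^(2/3) S^(1/2) = (1.486/641) × 123.3 × 3.893^(2/3) × √0.00045 = 0.015.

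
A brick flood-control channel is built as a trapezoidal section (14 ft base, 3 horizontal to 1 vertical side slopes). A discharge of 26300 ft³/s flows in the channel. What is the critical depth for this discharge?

y_c = 19.5 ft

At critical depth, Q² T / (g A³) = 1, i.e. A³/T = Q²/g = 26300²/32.2 = 21480000.
At y = 22.5 ft: A³/T = 41380000 — too large.
At y = 19.5 ft: A³/T = 21570000 — matches.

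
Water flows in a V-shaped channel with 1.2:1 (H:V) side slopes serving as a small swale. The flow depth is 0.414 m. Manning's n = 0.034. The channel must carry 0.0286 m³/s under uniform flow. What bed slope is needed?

For a triangular section with side slope z = 1.2: A = zy² = 1.2×0.414² = 0.2057 m²; P = 2y√(1+z²) = 2×0.414×1.562 = 1.293 m.
Hydraulic radius R = A/P = 0.2057/1.293 = 0.159 m.
From Manning's equation, S = [nQ / (1 A R^(2/3))]² = [0.034 × 0.0286 / (1 × 0.2057 × 0.159^(2/3))]² = 0.000259.

S = 0.000259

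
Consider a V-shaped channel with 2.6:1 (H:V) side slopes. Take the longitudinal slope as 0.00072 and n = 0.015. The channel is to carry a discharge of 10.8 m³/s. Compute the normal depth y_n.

y_n = 1.66 m

Manning's equation rearranged: A R^(2/3) = nQ / (1·√S) = 0.015 × 10.8 / (√0.00072) = 6.037.
Trying y = 1.14 m: A R^(2/3) = 2.219 — low.
Trying y = 2.11 m: A R^(2/3) = 11.46 — high.
Trying y = 1.66 m: A R^(2/3) = 6.043 — ≈ 6.037.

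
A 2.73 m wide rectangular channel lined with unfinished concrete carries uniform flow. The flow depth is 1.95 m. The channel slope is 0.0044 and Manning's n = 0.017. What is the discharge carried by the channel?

Flow area A = b·y = 2.73 × 1.95 = 5.324 m². Wetted perimeter P = b + 2y = 2.73 + 2×1.95 = 6.63 m.
Hydraulic radius R = A/P = 5.324/6.63 = 0.8029 m.
Manning's equation: Q = (1/n) A R^(2/3) S^(1/2) = (1/0.017) × 5.324 × 0.8029^(2/3) × 0.0044^(1/2) = 17.9 m³/s.

Q = 17.9 m³/s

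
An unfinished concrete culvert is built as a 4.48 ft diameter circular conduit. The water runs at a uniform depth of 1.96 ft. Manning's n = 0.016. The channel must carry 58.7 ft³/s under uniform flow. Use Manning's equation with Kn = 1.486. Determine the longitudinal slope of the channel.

S = 0.0088

For a circular section of diameter D = 4.48 ft at depth y = 1.96 ft, the central angle is θ = 2 arccos(1 − 2y/D) = 2.891 rad. Then A = (D²/8)(θ − sin θ) = 6.631 ft² and P = Dθ/2 = 6.476 ft.
Hydraulic radius R = A/P = 6.631/6.476 = 1.024 ft.
From Manning's equation, S = [nQ / (1.486 A R^(2/3))]² = [0.016 × 58.7 / (1.486 × 6.631 × 1.024^(2/3))]² = 0.0088.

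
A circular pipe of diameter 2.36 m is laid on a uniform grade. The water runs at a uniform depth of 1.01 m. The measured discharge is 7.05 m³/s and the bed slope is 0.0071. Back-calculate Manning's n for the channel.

For a circular section of diameter D = 2.36 m at depth y = 1.01 m, the central angle is θ = 2 arccos(1 − 2y/D) = 2.852 rad. Then A = (D²/8)(θ − sin θ) = 1.787 m² and P = Dθ/2 = 3.366 m.
Hydraulic radius R = A/P = 1.787/3.366 = 0.531 m.
Rearranging Manning's equation: n = (1/Q) A R^(2/3) S^(1/2) = (1/7.05) × 1.787 × 0.531^(2/3) × √0.0071 = 0.014.

n = 0.014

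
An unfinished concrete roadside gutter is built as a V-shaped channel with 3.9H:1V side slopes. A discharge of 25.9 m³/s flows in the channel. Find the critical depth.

y_c = 1.55 m

At critical depth, Q² T / (g A³) = 1, i.e. A³/T = Q²/g = 25.9²/9.81 = 68.38.
Try y = 1.88 m: A³/T = 178.6 — too large.
Try y = 1.55 m: A³/T = 68.04 — matches.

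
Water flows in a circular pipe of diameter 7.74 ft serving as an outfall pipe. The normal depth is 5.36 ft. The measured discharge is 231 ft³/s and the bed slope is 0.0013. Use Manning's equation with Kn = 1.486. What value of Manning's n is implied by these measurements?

For a circular section of diameter D = 7.74 ft at depth y = 5.36 ft, the central angle is θ = 2 arccos(1 − 2y/D) = 3.932 rad. Then A = (D²/8)(θ − sin θ) = 34.77 ft² and P = Dθ/2 = 15.22 ft.
Hydraulic radius R = A/P = 34.77/15.22 = 2.285 ft.
Rearranging Manning's equation: n = (1.486/Q) A R^(2/3) S^(1/2) = (1.486/231) × 34.77 × 2.285^(2/3) × √0.0013 = 0.014.

n = 0.014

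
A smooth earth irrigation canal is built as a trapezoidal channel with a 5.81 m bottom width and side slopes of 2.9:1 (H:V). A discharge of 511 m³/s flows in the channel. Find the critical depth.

y_c = 4.86 m

At critical depth, Q² T / (g A³) = 1, i.e. A³/T = Q²/g = 511²/9.81 = 26620.
At y = 3.9 m: A³/T = 10470 — low.
At y = 5.26 m: A³/T = 37450 — high.
At y = 4.86 m: A³/T = 26620 — matches.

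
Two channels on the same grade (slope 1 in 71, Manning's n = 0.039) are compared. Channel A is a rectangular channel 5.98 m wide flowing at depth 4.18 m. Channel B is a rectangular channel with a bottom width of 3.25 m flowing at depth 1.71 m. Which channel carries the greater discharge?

Channel A: Flow area A = b·y = 5.98 × 4.18 = 25 m². Wetted perimeter P = b + 2y = 5.98 + 2×4.18 = 14.34 m. Hydraulic radius R = A/P = 25/14.34 = 1.743 m. Q_A = (1/0.039)·25·1.743^(2/3)·√0.01408 = 110.2 m³/s.
Channel B: Flow area A = b·y = 3.25 × 1.71 = 5.558 m². Wetted perimeter P = b + 2y = 3.25 + 2×1.71 = 6.67 m. Hydraulic radius R = A/P = 5.558/6.67 = 0.8332 m. Q_B = (1/0.039)·5.558·0.8332^(2/3)·√0.01408 = 14.97 m³/s.
Q_A = 110.2 m³/s vs Q_B = 14.97 m³/s, so channel A carries more.

channel A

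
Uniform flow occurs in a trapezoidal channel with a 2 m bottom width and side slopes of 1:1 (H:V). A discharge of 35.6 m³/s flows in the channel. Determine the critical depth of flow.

At critical depth, Q² T / (g A³) = 1, i.e. A³/T = Q²/g = 35.6²/9.81 = 129.2.
Trying y = 2.45 m: A³/T = 187.8 — over.
Trying y = 1.63 m: A³/T = 39.38 — short.
Trying y = 2.23 m: A³/T = 129.9 — close enough.

y_c = 2.23 m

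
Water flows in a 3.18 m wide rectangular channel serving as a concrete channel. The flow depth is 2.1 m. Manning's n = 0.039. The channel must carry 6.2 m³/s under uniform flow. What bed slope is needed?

Flow area A = b·y = 3.18 × 2.1 = 6.678 m². Wetted perimeter P = b + 2y = 3.18 + 2×2.1 = 7.38 m.
Hydraulic radius R = A/P = 6.678/7.38 = 0.9049 m.
From Manning's equation, S = [nQ / (1 A R^(2/3))]² = [0.039 × 6.2 / (1 × 6.678 × 0.9049^(2/3))]² = 0.0015.

S = 0.0015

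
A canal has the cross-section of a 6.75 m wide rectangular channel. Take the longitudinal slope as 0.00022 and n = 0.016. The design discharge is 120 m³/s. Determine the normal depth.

Manning's equation rearranged: A R^(2/3) = nQ / (1·√S) = 0.016 × 120 / (√0.00022) = 129.4.
Try y = 12 m: A R^(2/3) = 154.5 — over.
Try y = 8.87 m: A R^(2/3) = 108.7 — short.
Try y = 10.3 m: A R^(2/3) = 129.5 — close enough.

y_n = 10.3 m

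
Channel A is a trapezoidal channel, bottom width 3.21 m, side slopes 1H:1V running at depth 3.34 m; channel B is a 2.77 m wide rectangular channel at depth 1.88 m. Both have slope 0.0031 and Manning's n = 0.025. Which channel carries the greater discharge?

channel A

Channel A: With bottom width b = 3.21 m and side slope z = 1: A = (b + zy)y = (3.21 + 1×3.34)×3.34 = 21.88 m²; P = b + 2y√(1+z²) = 3.21 + 2×3.34×1.414 = 12.66 m. Hydraulic radius R = A/P = 21.88/12.66 = 1.728 m. Q_A = (1/0.025)·21.88·1.728^(2/3)·√0.0031 = 70.17 m³/s.
Channel B: Flow area A = b·y = 2.77 × 1.88 = 5.208 m². Wetted perimeter P = b + 2y = 2.77 + 2×1.88 = 6.53 m. Hydraulic radius R = A/P = 5.208/6.53 = 0.7975 m. Q_B = (1/0.025)·5.208·0.7975^(2/3)·√0.0031 = 9.974 m³/s.
Q_A = 70.17 m³/s vs Q_B = 9.974 m³/s, so channel A carries more.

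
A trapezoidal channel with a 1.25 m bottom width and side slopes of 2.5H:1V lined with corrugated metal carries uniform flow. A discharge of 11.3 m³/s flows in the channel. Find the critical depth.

y_c = 1.11 m

At critical depth, Q² T / (g A³) = 1, i.e. A³/T = Q²/g = 11.3²/9.81 = 13.02.
Try y = 0.852 m: A³/T = 4.334 — too small.
Try y = 1.25 m: A³/T = 21.81 — too large.
Try y = 1.11 m: A³/T = 13.11 — matches.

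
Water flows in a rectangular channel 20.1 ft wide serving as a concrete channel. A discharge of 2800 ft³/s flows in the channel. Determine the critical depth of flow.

y_c = 8.45 ft

For a rectangular channel, critical depth y_c = (q²/g)^(1/3) where q = Q/b = 2800/20.1 = 139.3 ft²/s.
So y_c = (139.3²/32.2)^(1/3) = 8.45 ft.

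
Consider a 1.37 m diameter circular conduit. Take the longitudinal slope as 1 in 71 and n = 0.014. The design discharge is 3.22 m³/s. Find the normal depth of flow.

Manning's equation rearranged: A R^(2/3) = nQ / (1·√S) = 0.014 × 3.22 / (√0.01408) = 0.3799.
At y = 0.821 m: A R^(2/3) = 0.4839 — too large.
At y = 0.55 m: A R^(2/3) = 0.2448 — too small.
At y = 0.706 m: A R^(2/3) = 0.3797 — close enough.

y_n = 0.706 m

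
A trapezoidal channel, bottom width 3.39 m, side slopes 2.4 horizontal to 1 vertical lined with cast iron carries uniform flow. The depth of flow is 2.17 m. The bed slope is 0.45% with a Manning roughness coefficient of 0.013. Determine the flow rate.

With bottom width b = 3.39 m and side slope z = 2.4: A = (b + zy)y = (3.39 + 2.4×2.17)×2.17 = 18.66 m²; P = b + 2y√(1+z²) = 3.39 + 2×2.17×2.6 = 14.67 m.
Hydraulic radius R = A/P = 18.66/14.67 = 1.271 m.
Manning's equation: Q = (1/n) A R^(2/3) S^(1/2) = (1/0.013) × 18.66 × 1.271^(2/3) × 0.0045^(1/2) = 113 m³/s.

Q = 113 m³/s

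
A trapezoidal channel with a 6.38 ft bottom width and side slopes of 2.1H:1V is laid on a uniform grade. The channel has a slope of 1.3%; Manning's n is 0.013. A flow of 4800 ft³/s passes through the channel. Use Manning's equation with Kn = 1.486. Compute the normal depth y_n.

Manning's equation rearranged: A R^(2/3) = nQ / (1.486·√S) = 0.013 × 4800 / (1.486 × √0.013) = 368.3.
Try y = 8.93 ft: A R^(2/3) = 628.3 — over.
Try y = 6.01 ft: A R^(2/3) = 254.4 — short.
Try y = 7.08 ft: A R^(2/3) = 368 — close enough.

y_n = 7.08 ft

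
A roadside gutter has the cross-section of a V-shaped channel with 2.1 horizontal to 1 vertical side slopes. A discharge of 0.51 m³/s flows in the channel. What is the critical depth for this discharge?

y_c = 0.413 m

At critical depth, Q² T / (g A³) = 1, i.e. A³/T = Q²/g = 0.51²/9.81 = 0.02651.
At y = 0.522 m: A³/T = 0.08546 — high.
At y = 0.309 m: A³/T = 0.006212 — low.
At y = 0.413 m: A³/T = 0.02649 — ≈ 0.02651.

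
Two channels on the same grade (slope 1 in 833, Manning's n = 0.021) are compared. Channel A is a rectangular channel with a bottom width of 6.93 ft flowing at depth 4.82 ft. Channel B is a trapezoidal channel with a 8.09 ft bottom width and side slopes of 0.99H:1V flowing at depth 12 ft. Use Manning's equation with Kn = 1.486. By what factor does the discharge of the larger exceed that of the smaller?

Channel A: Flow area A = b·y = 6.93 × 4.82 = 33.4 ft². Wetted perimeter P = b + 2y = 6.93 + 2×4.82 = 16.57 ft. Hydraulic radius R = A/P = 33.4/16.57 = 2.016 ft. Q_A = (1.486/0.021)·33.4·2.016^(2/3)·√0.0012 = 130.7 ft³/s.
Channel B: With bottom width b = 8.09 ft and side slope z = 0.99: A = (b + zy)y = (8.09 + 0.99×12)×12 = 239.6 ft²; P = b + 2y√(1+z²) = 8.09 + 2×12×1.407 = 41.86 ft. Hydraulic radius R = A/P = 239.6/41.86 = 5.725 ft. Q_B = (1.486/0.021)·239.6·5.725^(2/3)·√0.0012 = 1880 ft³/s.
The larger discharge is 1880 ft³/s and the smaller is 130.7 ft³/s; the ratio is 14.4.

14.4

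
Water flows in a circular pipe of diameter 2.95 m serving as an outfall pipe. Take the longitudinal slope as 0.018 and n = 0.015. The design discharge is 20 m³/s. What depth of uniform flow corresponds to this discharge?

Manning's equation rearranged: A R^(2/3) = nQ / (1·√S) = 0.015 × 20 / (√0.018) = 2.236.
Try y = 1.51 m: A R^(2/3) = 2.902 — too large.
Try y = 1.3 m: A R^(2/3) = 2.239 — close enough.

y_n = 1.3 m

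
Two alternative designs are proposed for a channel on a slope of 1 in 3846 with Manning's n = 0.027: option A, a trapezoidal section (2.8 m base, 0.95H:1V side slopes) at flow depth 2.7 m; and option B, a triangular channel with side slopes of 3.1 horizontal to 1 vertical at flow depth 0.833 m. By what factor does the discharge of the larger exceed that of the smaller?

15.7

Channel A: With bottom width b = 2.8 m and side slope z = 0.95: A = (b + zy)y = (2.8 + 0.95×2.7)×2.7 = 14.49 m²; P = b + 2y√(1+z²) = 2.8 + 2×2.7×1.379 = 10.25 m. Hydraulic radius R = A/P = 14.49/10.25 = 1.413 m. Q_A = (1/0.027)·14.49·1.413^(2/3)·√0.00026 = 10.9 m³/s.
Channel B: For a triangular section with side slope z = 3.1: A = zy² = 3.1×0.833² = 2.151 m²; P = 2y√(1+z²) = 2×0.833×3.257 = 5.427 m. Hydraulic radius R = A/P = 2.151/5.427 = 0.3964 m. Q_B = (1/0.027)·2.151·0.3964^(2/3)·√0.00026 = 0.6932 m³/s.
The larger discharge is 10.9 m³/s and the smaller is 0.6932 m³/s; the ratio is 15.7.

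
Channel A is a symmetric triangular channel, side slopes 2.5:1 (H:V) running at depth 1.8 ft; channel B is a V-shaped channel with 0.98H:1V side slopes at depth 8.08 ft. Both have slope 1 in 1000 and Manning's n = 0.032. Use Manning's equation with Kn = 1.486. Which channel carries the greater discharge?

channel B

Channel A: For a triangular section with side slope z = 2.5: A = zy² = 2.5×1.8² = 8.1 ft²; P = 2y√(1+z²) = 2×1.8×2.693 = 9.693 ft. Hydraulic radius R = A/P = 8.1/9.693 = 0.8356 ft. Q_A = (1.486/0.032)·8.1·0.8356^(2/3)·√0.001 = 10.55 ft³/s.
Channel B: For a triangular section with side slope z = 0.98: A = zy² = 0.98×8.08² = 63.98 ft²; P = 2y√(1+z²) = 2×8.08×1.4 = 22.63 ft. Hydraulic radius R = A/P = 63.98/22.63 = 2.828 ft. Q_B = (1.486/0.032)·63.98·2.828^(2/3)·√0.001 = 187.9 ft³/s.
Q_A = 10.55 ft³/s vs Q_B = 187.9 ft³/s, so channel B carries more.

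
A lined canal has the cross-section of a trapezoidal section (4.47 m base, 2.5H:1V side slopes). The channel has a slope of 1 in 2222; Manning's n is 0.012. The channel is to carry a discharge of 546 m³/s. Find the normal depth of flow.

y_n = 6.53 m

Manning's equation rearranged: A R^(2/3) = nQ / (1·√S) = 0.012 × 546 / (√0.00045) = 308.8.
Try y = 5.57 m: A R^(2/3) = 211.8 — low.
Try y = 8.27 m: A R^(2/3) = 545 — high.
Try y = 6.53 m: A R^(2/3) = 308.6 — ≈ 308.8.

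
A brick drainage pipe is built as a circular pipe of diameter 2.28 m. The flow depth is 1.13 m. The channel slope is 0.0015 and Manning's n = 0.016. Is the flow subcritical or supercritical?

subcritical

For a circular section of diameter D = 2.28 m at depth y = 1.13 m, the central angle is θ = 2 arccos(1 − 2y/D) = 3.124 rad. Then A = (D²/8)(θ − sin θ) = 2.019 m² and P = Dθ/2 = 3.561 m.
Hydraulic radius R = A/P = 2.019/3.561 = 0.5668 m.
V = (1/n) R^(2/3) √S = (1/0.016) × 0.5668^(2/3) × √0.0015 = 1.658 m/s. Hydraulic depth D_h = A/T = 2.019/2.28 = 0.8854 m.
Froude number Fr = V/√(g·D_h) = 1.658/√(9.81×0.8854) = 0.563, which is less than 1, so the flow is subcritical.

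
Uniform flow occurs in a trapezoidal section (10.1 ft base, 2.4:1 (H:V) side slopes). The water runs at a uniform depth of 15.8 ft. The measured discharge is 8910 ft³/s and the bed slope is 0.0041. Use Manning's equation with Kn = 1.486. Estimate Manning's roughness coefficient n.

n = 0.033

With bottom width b = 10.1 ft and side slope z = 2.4: A = (b + zy)y = (10.1 + 2.4×15.8)×15.8 = 758.7 ft²; P = b + 2y√(1+z²) = 10.1 + 2×15.8×2.6 = 92.26 ft.
Hydraulic radius R = A/P = 758.7/92.26 = 8.224 ft.
Rearranging Manning's equation: n = (1.486/Q) A R^(2/3) S^(1/2) = (1.486/8910) × 758.7 × 8.224^(2/3) × √0.0041 = 0.033.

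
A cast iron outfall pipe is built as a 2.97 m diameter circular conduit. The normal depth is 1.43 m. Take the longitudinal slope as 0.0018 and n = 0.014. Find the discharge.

Q = 8.07 m³/s

For a circular section of diameter D = 2.97 m at depth y = 1.43 m, the central angle is θ = 2 arccos(1 − 2y/D) = 3.068 rad. Then A = (D²/8)(θ − sin θ) = 3.301 m² and P = Dθ/2 = 4.555 m.
Hydraulic radius R = A/P = 3.301/4.555 = 0.7246 m.
Manning's equation: Q = (1/n) A R^(2/3) S^(1/2) = (1/0.014) × 3.301 × 0.7246^(2/3) × 0.0018^(1/2) = 8.07 m³/s.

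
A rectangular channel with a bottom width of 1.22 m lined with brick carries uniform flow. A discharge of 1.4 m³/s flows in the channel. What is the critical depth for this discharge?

y_c = 0.512 m

For a rectangular channel, critical depth y_c = (q²/g)^(1/3) where q = Q/b = 1.4/1.22 = 1.148 m²/s.
So y_c = (1.148²/9.81)^(1/3) = 0.512 m.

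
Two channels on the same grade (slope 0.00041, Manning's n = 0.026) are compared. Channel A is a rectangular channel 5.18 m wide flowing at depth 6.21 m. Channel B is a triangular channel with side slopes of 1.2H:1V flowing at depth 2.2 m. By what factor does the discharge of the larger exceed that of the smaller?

9.26

Channel A: Flow area A = b·y = 5.18 × 6.21 = 32.17 m². Wetted perimeter P = b + 2y = 5.18 + 2×6.21 = 17.6 m. Hydraulic radius R = A/P = 32.17/17.6 = 1.828 m. Q_A = (1/0.026)·32.17·1.828^(2/3)·√0.00041 = 37.45 m³/s.
Channel B: For a triangular section with side slope z = 1.2: A = zy² = 1.2×2.2² = 5.808 m²; P = 2y√(1+z²) = 2×2.2×1.562 = 6.873 m. Hydraulic radius R = A/P = 5.808/6.873 = 0.845 m. Q_B = (1/0.026)·5.808·0.845^(2/3)·√0.00041 = 4.043 m³/s.
The larger discharge is 37.45 m³/s and the smaller is 4.043 m³/s; the ratio is 9.26.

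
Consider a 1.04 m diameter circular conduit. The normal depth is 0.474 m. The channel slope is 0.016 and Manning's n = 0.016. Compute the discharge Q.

For a circular section of diameter D = 1.04 m at depth y = 0.474 m, the central angle is θ = 2 arccos(1 − 2y/D) = 2.964 rad. Then A = (D²/8)(θ − sin θ) = 0.377 m² and P = Dθ/2 = 1.542 m.
Hydraulic radius R = A/P = 0.377/1.542 = 0.2445 m.
Manning's equation: Q = (1/n) A R^(2/3) S^(1/2) = (1/0.016) × 0.377 × 0.2445^(2/3) × 0.016^(1/2) = 1.17 m³/s.

Q = 1.17 m³/s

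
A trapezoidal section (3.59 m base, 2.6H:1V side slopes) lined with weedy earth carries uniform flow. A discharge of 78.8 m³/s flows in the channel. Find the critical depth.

At critical depth, Q² T / (g A³) = 1, i.e. A³/T = Q²/g = 78.8²/9.81 = 633.
At y = 2.74 m: A³/T = 1418 — too large.
At y = 1.74 m: A³/T = 222.7 — too small.
At y = 2.26 m: A³/T = 638.2 — ≈ 633.

y_c = 2.26 m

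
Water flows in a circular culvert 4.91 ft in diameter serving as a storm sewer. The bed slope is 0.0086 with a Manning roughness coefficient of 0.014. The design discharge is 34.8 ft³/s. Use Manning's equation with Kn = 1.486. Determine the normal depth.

Manning's equation rearranged: A R^(2/3) = nQ / (1.486·√S) = 0.014 × 34.8 / (1.486 × √0.0086) = 3.535.
Try y = 0.996 ft: A R^(2/3) = 1.956 — low.
Try y = 1.34 ft: A R^(2/3) = 3.535 — ≈ 3.535.

y_n = 1.34 ft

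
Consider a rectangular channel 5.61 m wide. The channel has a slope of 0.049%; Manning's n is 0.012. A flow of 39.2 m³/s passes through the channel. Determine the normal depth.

Manning's equation rearranged: A R^(2/3) = nQ / (1·√S) = 0.012 × 39.2 / (√0.00049) = 21.25.
Try y = 2.19 m: A R^(2/3) = 14.1 — low.
Try y = 2.97 m: A R^(2/3) = 21.27 — ≈ 21.25.

y_n = 2.97 m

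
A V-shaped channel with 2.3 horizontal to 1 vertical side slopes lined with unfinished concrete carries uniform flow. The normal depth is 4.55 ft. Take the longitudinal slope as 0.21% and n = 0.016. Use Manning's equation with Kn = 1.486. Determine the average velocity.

V = 6.95 ft/s

For a triangular section with side slope z = 2.3: A = zy² = 2.3×4.55² = 47.62 ft²; P = 2y√(1+z²) = 2×4.55×2.508 = 22.82 ft.
Hydraulic radius R = A/P = 47.62/22.82 = 2.086 ft.
From Manning's equation, V = (1.486/n) R^(2/3) S^(1/2) = (1.486/0.016) × 2.086^(2/3) × 0.0021^(1/2) = 6.95 ft/s.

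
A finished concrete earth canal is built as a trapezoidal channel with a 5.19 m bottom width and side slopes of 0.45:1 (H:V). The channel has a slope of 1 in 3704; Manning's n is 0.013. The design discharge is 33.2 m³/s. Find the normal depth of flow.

y_n = 2.91 m

Manning's equation rearranged: A R^(2/3) = nQ / (1·√S) = 0.013 × 33.2 / (√0.00027) = 26.27.
Try y = 3.55 m: A R^(2/3) = 36.4 — over.
Try y = 2.6 m: A R^(2/3) = 21.84 — short.
Try y = 2.91 m: A R^(2/3) = 26.24 — matches.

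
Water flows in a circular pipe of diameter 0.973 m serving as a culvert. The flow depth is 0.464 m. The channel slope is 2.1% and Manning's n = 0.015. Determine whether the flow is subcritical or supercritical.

For a circular section of diameter D = 0.973 m at depth y = 0.464 m, the central angle is θ = 2 arccos(1 − 2y/D) = 3.049 rad. Then A = (D²/8)(θ − sin θ) = 0.3499 m² and P = Dθ/2 = 1.483 m.
Hydraulic radius R = A/P = 0.3499/1.483 = 0.2359 m.
V = (1/n) R^(2/3) √S = (1/0.015) × 0.2359^(2/3) × √0.021 = 3.688 m/s. Hydraulic depth D_h = A/T = 0.3499/0.972 = 0.36 m.
Froude number Fr = V/√(g·D_h) = 3.688/√(9.81×0.36) = 1.96, which is greater than 1, so the flow is supercritical.

supercritical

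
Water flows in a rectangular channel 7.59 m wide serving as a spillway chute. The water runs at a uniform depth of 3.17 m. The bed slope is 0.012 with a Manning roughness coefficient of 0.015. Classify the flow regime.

supercritical

Flow area A = b·y = 7.59 × 3.17 = 24.06 m². Wetted perimeter P = b + 2y = 7.59 + 2×3.17 = 13.93 m.
Hydraulic radius R = A/P = 24.06/13.93 = 1.727 m.
V = (1/n) R^(2/3) √S = (1/0.015) × 1.727^(2/3) × √0.012 = 10.51 m/s. Hydraulic depth D_h = A/T = 24.06/7.59 = 3.17 m.
Froude number Fr = V/√(g·D_h) = 10.51/√(9.81×3.17) = 1.89, which is greater than 1, so the flow is supercritical.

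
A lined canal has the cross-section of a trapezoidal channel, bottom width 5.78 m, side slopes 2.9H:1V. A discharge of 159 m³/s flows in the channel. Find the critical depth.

At critical depth, Q² T / (g A³) = 1, i.e. A³/T = Q²/g = 159²/9.81 = 2577.
At y = 1.95 m: A³/T = 648.7 — too small.
At y = 3.19 m: A³/T = 4540 — too large.
At y = 2.77 m: A³/T = 2564 — ≈ 2577.

y_c = 2.77 m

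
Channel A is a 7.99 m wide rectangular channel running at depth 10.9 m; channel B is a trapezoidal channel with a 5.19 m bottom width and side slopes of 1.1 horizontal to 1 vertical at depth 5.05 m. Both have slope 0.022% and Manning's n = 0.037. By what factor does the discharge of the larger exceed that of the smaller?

Channel A: Flow area A = b·y = 7.99 × 10.9 = 87.09 m². Wetted perimeter P = b + 2y = 7.99 + 2×10.9 = 29.79 m. Hydraulic radius R = A/P = 87.09/29.79 = 2.923 m. Q_A = (1/0.037)·87.09·2.923^(2/3)·√0.00022 = 71.38 m³/s.
Channel B: With bottom width b = 5.19 m and side slope z = 1.1: A = (b + zy)y = (5.19 + 1.1×5.05)×5.05 = 54.26 m²; P = b + 2y√(1+z²) = 5.19 + 2×5.05×1.487 = 20.2 m. Hydraulic radius R = A/P = 54.26/20.2 = 2.686 m. Q_B = (1/0.037)·54.26·2.686^(2/3)·√0.00022 = 42.03 m³/s.
The larger discharge is 71.38 m³/s and the smaller is 42.03 m³/s; the ratio is 1.7.

1.7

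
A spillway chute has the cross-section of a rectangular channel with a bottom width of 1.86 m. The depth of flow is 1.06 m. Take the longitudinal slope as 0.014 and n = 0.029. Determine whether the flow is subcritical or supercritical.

Flow area A = b·y = 1.86 × 1.06 = 1.972 m². Wetted perimeter P = b + 2y = 1.86 + 2×1.06 = 3.98 m.
Hydraulic radius R = A/P = 1.972/3.98 = 0.4954 m.
V = (1/n) R^(2/3) √S = (1/0.029) × 0.4954^(2/3) × √0.014 = 2.554 m/s. Hydraulic depth D_h = A/T = 1.972/1.86 = 1.06 m.
Froude number Fr = V/√(g·D_h) = 2.554/√(9.81×1.06) = 0.792, which is less than 1, so the flow is subcritical.

subcritical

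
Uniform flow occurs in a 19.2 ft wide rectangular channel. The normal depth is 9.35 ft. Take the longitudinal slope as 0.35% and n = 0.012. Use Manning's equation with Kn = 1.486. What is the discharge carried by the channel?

Flow area A = b·y = 19.2 × 9.35 = 179.5 ft². Wetted perimeter P = b + 2y = 19.2 + 2×9.35 = 37.9 ft.
Hydraulic radius R = A/P = 179.5/37.9 = 4.737 ft.
Manning's equation: Q = (1.486/n) A R^(2/3) S^(1/2) = (1.486/0.012) × 179.5 × 4.737^(2/3) × 0.0035^(1/2) = 3710 ft³/s.

Q = 3710 ft³/s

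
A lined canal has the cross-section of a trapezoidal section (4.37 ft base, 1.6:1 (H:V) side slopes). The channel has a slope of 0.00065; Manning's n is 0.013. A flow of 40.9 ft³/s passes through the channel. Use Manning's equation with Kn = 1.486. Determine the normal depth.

Manning's equation rearranged: A R^(2/3) = nQ / (1.486·√S) = 0.013 × 40.9 / (1.486 × √0.00065) = 14.03.
At y = 2.2 ft: A R^(2/3) = 21.41 — high.
At y = 1.77 ft: A R^(2/3) = 14.02 — close enough.

y_n = 1.77 ft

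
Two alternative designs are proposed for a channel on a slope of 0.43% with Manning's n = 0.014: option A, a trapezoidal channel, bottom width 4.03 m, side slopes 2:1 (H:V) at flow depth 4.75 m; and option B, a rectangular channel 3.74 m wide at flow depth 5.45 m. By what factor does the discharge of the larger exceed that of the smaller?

4.71

Channel A: With bottom width b = 4.03 m and side slope z = 2: A = (b + zy)y = (4.03 + 2×4.75)×4.75 = 64.27 m²; P = b + 2y√(1+z²) = 4.03 + 2×4.75×2.236 = 25.27 m. Hydraulic radius R = A/P = 64.27/25.27 = 2.543 m. Q_A = (1/0.014)·64.27·2.543^(2/3)·√0.0043 = 560.8 m³/s.
Channel B: Flow area A = b·y = 3.74 × 5.45 = 20.38 m². Wetted perimeter P = b + 2y = 3.74 + 2×5.45 = 14.64 m. Hydraulic radius R = A/P = 20.38/14.64 = 1.392 m. Q_B = (1/0.014)·20.38·1.392^(2/3)·√0.0043 = 119 m³/s.
The larger discharge is 560.8 m³/s and the smaller is 119 m³/s; the ratio is 4.71.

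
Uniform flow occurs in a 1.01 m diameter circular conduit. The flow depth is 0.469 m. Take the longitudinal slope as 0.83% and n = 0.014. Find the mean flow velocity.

For a circular section of diameter D = 1.01 m at depth y = 0.469 m, the central angle is θ = 2 arccos(1 − 2y/D) = 2.999 rad. Then A = (D²/8)(θ − sin θ) = 0.3643 m² and P = Dθ/2 = 1.514 m.
Hydraulic radius R = A/P = 0.3643/1.514 = 0.2405 m.
From Manning's equation, V = (1/n) R^(2/3) S^(1/2) = (1/0.014) × 0.2405^(2/3) × 0.0083^(1/2) = 2.52 m/s.

V = 2.52 m/s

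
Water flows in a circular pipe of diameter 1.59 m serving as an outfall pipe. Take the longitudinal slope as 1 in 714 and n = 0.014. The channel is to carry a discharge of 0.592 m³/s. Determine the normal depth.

Manning's equation rearranged: A R^(2/3) = nQ / (1·√S) = 0.014 × 0.592 / (√0.001401) = 0.2215.
Try y = 0.62 m: A R^(2/3) = 0.3452 — over.
Try y = 0.362 m: A R^(2/3) = 0.122 — short.
Try y = 0.49 m: A R^(2/3) = 0.2214 — matches.

y_n = 0.49 m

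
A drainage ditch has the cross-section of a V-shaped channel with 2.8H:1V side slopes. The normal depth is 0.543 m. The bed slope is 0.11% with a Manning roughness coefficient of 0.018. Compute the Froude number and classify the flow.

For a triangular section with side slope z = 2.8: A = zy² = 2.8×0.543² = 0.8256 m²; P = 2y√(1+z²) = 2×0.543×2.973 = 3.229 m.
Hydraulic radius R = A/P = 0.8256/3.229 = 0.2557 m.
V = (1/n) R^(2/3) √S = (1/0.018) × 0.2557^(2/3) × √0.0011 = 0.7423 m/s. Hydraulic depth D_h = A/T = 0.8256/3.041 = 0.2715 m.
Froude number Fr = V/√(g·D_h) = 0.7423/√(9.81×0.2715) = 0.455, which is less than 1, so the flow is subcritical.

subcritical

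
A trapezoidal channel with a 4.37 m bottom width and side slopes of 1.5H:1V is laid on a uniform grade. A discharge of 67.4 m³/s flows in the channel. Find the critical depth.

y_c = 2.23 m

At critical depth, Q² T / (g A³) = 1, i.e. A³/T = Q²/g = 67.4²/9.81 = 463.1.
Trying y = 1.69 m: A³/T = 168.3 — too small.
Trying y = 2.23 m: A³/T = 460.4 — matches.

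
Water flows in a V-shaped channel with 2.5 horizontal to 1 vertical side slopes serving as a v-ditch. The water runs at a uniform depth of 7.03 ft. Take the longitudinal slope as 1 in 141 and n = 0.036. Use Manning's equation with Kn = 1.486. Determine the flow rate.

Q = 945 ft³/s

For a triangular section with side slope z = 2.5: A = zy² = 2.5×7.03² = 123.6 ft²; P = 2y√(1+z²) = 2×7.03×2.693 = 37.86 ft.
Hydraulic radius R = A/P = 123.6/37.86 = 3.264 ft.
Manning's equation: Q = (1.486/n) A R^(2/3) S^(1/2) = (1.486/0.036) × 123.6 × 3.264^(2/3) × 0.007092^(1/2) = 945 ft³/s.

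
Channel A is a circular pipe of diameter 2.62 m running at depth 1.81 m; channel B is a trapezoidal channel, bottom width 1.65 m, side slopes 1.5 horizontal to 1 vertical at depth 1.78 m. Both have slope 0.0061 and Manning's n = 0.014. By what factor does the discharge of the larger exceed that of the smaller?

Channel A: For a circular section of diameter D = 2.62 m at depth y = 1.81 m, the central angle is θ = 2 arccos(1 − 2y/D) = 3.925 rad. Then A = (D²/8)(θ − sin θ) = 3.973 m² and P = Dθ/2 = 5.142 m. Hydraulic radius R = A/P = 3.973/5.142 = 0.7728 m. Q_A = (1/0.014)·3.973·0.7728^(2/3)·√0.0061 = 18.66 m³/s.
Channel B: With bottom width b = 1.65 m and side slope z = 1.5: A = (b + zy)y = (1.65 + 1.5×1.78)×1.78 = 7.69 m²; P = b + 2y√(1+z²) = 1.65 + 2×1.78×1.803 = 8.068 m. Hydraulic radius R = A/P = 7.69/8.068 = 0.9531 m. Q_B = (1/0.014)·7.69·0.9531^(2/3)·√0.0061 = 41.55 m³/s.
The larger discharge is 41.55 m³/s and the smaller is 18.66 m³/s; the ratio is 2.23.

2.23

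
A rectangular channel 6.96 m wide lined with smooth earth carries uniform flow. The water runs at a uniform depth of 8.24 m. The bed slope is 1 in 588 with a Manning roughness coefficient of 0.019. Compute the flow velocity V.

V = 3.94 m/s

Flow area A = b·y = 6.96 × 8.24 = 57.35 m². Wetted perimeter P = b + 2y = 6.96 + 2×8.24 = 23.44 m.
Hydraulic radius R = A/P = 57.35/23.44 = 2.447 m.
From Manning's equation, V = (1/n) R^(2/3) S^(1/2) = (1/0.019) × 2.447^(2/3) × 0.001701^(1/2) = 3.94 m/s.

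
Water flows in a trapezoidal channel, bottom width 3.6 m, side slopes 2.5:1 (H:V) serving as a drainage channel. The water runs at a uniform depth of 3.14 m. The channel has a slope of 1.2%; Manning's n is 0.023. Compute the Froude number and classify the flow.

supercritical

With bottom width b = 3.6 m and side slope z = 2.5: A = (b + zy)y = (3.6 + 2.5×3.14)×3.14 = 35.95 m²; P = b + 2y√(1+z²) = 3.6 + 2×3.14×2.693 = 20.51 m.
Hydraulic radius R = A/P = 35.95/20.51 = 1.753 m.
V = (1/n) R^(2/3) √S = (1/0.023) × 1.753^(2/3) × √0.012 = 6.924 m/s. Hydraulic depth D_h = A/T = 35.95/19.3 = 1.863 m.
Froude number Fr = V/√(g·D_h) = 6.924/√(9.81×1.863) = 1.62, which is greater than 1, so the flow is supercritical.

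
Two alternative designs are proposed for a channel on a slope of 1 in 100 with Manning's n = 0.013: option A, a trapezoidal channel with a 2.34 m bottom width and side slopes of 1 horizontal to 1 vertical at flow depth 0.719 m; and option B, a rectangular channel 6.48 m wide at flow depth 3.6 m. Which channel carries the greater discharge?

channel B

Channel A: With bottom width b = 2.34 m and side slope z = 1: A = (b + zy)y = (2.34 + 1×0.719)×0.719 = 2.199 m²; P = b + 2y√(1+z²) = 2.34 + 2×0.719×1.414 = 4.374 m. Hydraulic radius R = A/P = 2.199/4.374 = 0.5029 m. Q_A = (1/0.013)·2.199·0.5029^(2/3)·√0.01 = 10.7 m³/s.
Channel B: Flow area A = b·y = 6.48 × 3.6 = 23.33 m². Wetted perimeter P = b + 2y = 6.48 + 2×3.6 = 13.68 m. Hydraulic radius R = A/P = 23.33/13.68 = 1.705 m. Q_B = (1/0.013)·23.33·1.705^(2/3)·√0.01 = 256.1 m³/s.
Q_A = 10.7 m³/s vs Q_B = 256.1 m³/s, so channel B carries more.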